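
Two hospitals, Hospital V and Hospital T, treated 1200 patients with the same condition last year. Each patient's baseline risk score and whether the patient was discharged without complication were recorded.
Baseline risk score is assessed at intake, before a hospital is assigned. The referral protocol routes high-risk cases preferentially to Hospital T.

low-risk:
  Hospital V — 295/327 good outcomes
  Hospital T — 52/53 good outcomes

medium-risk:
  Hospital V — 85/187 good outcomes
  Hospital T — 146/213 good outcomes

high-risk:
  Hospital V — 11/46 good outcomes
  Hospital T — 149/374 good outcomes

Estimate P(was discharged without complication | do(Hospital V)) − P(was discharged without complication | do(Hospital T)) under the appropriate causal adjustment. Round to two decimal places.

Here baseline risk score is a common cause — it drives both which hospital a case falls under and the outcome. The crude comparison mixes populations; the stratum-specific rates are the causally relevant ones.
Adjusting over the population distribution of baseline risk score: 0.317·(0.902−0.981) + 0.333·(0.455−0.685) + 0.350·(0.239−0.398) = -0.158.

-0.16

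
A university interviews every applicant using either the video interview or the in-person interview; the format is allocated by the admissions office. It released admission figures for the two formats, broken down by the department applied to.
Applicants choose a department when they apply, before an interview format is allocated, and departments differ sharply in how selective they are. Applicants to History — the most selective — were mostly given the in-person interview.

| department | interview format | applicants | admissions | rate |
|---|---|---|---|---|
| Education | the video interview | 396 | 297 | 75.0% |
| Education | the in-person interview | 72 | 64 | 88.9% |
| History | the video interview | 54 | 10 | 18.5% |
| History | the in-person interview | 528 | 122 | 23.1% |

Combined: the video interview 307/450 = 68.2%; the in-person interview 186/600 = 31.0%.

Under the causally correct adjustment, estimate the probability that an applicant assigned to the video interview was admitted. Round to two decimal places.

The stratified and pooled comparisons disagree (the in-person interview wins within each department; the video interview wins overall), so the answer turns on the causal role of department.
The imbalance in department arose from how applicants were allocated, not from anything the interview format did; and department independently affects the outcome. The pooled gap is confounded — condition on department.
Standardising the video interview to the population department mix: 0.446·297/396 + 0.554·10/54 = 0.437.

0.44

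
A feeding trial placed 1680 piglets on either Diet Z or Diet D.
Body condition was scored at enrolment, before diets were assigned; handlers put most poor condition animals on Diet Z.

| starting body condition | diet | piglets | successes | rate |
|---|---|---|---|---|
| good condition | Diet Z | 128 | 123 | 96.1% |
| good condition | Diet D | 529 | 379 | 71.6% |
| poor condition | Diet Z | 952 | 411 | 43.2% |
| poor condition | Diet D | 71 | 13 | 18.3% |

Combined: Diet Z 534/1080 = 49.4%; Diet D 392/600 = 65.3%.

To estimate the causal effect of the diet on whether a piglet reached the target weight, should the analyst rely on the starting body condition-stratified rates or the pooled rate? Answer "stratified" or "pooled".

Within every starting body condition level Diet Z has the higher rate, yet pooled Diet D does — Simpson's reversal.
Here starting body condition is a common cause — it drives both which diet a case falls under and the outcome. The crude comparison mixes populations; the stratum-specific rates are the causally relevant ones.
Within each level — good condition: 96.1% vs 71.6%; poor condition: 43.2% vs 18.3% — Diet Z is higher every time.

stratified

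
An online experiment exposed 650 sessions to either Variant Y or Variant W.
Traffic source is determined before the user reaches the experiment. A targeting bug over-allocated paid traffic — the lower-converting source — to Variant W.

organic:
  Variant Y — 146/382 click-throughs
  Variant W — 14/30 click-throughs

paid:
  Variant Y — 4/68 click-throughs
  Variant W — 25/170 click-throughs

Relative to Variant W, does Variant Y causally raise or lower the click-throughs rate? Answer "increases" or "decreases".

decreases

Here traffic source is a common cause — it drives both which variant a case falls under and the outcome. The crude comparison mixes populations; the stratum-specific rates are the causally relevant ones.
Within each level — organic: 38.2% vs 46.7%; paid: 5.9% vs 14.7% — Variant W is higher every time.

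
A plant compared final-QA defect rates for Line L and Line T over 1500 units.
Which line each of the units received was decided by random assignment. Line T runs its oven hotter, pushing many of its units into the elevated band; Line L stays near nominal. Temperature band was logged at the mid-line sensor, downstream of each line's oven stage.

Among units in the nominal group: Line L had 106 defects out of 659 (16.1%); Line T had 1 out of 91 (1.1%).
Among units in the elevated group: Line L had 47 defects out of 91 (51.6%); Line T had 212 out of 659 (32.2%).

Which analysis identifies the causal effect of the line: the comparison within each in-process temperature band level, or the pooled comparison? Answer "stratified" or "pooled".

In-process temperature band lies on the pathway line → in-process temperature band → outcome, so adjusting for it blocks the indirect effect. For the total causal effect of line, use the unadjusted pooled rates.
Pooled: Line L 20.4% vs Line T 28.4%; Line L is lower overall.

pooled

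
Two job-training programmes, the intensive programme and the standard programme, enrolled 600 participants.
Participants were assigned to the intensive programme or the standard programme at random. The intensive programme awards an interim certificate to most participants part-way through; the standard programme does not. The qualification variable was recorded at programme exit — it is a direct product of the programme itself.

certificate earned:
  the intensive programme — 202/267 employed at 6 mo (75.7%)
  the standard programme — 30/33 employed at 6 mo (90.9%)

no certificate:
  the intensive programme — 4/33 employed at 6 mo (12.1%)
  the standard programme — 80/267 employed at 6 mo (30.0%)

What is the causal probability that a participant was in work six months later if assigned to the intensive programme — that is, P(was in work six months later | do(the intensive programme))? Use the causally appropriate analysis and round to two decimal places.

Qualification attained during the programme lies on the pathway programme → qualification attained during the programme → outcome, so adjusting for it blocks the indirect effect. For the total causal effect of programme, use the unadjusted pooled rates.
So P(outcome | do(the intensive programme)) is just the pooled rate for the intensive programme: 206/300 = 0.687.

0.69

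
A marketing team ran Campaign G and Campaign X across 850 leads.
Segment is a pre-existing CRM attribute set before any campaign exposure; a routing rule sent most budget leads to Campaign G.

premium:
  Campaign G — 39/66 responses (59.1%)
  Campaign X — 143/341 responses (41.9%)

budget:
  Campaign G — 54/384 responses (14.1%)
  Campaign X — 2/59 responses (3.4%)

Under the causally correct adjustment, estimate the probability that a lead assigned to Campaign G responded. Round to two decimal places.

Since customer segment is a pre-existing factor (not a product of the campaign) and it affects the outcome on its own, it is a confounder. The stratified rates, not the pooled rate, identify the causal effect.
Standardising Campaign G to the population customer segment mix: 0.479·39/66 + 0.521·54/384 = 0.356.

0.36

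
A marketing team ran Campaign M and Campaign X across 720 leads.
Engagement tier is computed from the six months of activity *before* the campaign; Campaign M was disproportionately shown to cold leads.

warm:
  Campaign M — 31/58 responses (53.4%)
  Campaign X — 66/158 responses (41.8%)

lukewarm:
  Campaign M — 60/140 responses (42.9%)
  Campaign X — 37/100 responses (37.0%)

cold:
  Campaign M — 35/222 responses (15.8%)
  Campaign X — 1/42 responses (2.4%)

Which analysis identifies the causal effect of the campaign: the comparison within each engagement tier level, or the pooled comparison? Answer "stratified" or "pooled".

Campaign M is higher inside every engagement tier stratum but Campaign X is higher in aggregate. Whether to stratify depends on how engagement tier relates to the campaign.
The imbalance in engagement tier arose from how leads were allocated, not from anything the campaign did; and engagement tier independently affects the outcome. The pooled gap is confounded — condition on engagement tier.
Within each level — warm: 53.4% vs 41.8%; lukewarm: 42.9% vs 37.0%; cold: 15.8% vs 2.4% — Campaign M is higher every time.

stratified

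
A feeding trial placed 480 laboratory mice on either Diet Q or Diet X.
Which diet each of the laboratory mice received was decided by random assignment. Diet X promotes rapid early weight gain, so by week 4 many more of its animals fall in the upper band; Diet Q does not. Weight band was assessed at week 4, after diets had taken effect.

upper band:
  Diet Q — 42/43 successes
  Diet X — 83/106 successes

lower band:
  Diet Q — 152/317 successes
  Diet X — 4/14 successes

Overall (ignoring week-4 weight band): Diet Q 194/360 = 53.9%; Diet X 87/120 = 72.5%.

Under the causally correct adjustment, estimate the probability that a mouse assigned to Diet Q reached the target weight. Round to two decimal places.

0.54

Week-4 weight band is recorded after the diet and is itself shifted by it — it sits on the causal path from diet to outcome. Conditioning on a mediator would strip out part of the effect we want; the pooled comparison gives the total causal effect.
So P(outcome | do(Diet Q)) is just the pooled rate for Diet Q: 194/360 = 0.539.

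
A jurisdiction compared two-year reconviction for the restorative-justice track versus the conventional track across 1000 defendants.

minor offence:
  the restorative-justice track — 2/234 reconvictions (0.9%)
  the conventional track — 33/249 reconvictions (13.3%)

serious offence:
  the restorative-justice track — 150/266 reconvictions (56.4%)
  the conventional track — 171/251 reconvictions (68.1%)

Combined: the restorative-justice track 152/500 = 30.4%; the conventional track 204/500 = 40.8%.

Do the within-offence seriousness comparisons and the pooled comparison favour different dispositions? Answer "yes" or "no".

Within each offence seriousness level (minor offence 0.9% vs 13.3%; serious offence 56.4% vs 68.1%), the restorative-justice track has the lower rate every time. Pooled: 30.4% vs 40.8% — the restorative-justice track has the lower rate overall. They agree.

no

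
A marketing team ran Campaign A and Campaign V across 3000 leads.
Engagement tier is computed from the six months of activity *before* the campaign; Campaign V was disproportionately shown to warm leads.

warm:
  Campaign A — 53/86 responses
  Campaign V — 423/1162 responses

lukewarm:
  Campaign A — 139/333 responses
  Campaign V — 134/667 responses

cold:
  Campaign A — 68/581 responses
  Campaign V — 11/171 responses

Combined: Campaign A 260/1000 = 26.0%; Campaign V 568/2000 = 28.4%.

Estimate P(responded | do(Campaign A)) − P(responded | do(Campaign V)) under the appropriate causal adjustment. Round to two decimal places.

+0.19

The engagement tier-specific comparison favours Campaign A throughout, but the pooled figures favour Campaign V. The question is whether to condition on engagement tier.
Engagement tier is set before the campaign has any effect — it is not caused by the campaign — and it independently drives the outcome. That makes it a confounder, so the causal comparison is within engagement tier levels.
Adjusting over the population distribution of engagement tier: 0.416·(0.616−0.364) + 0.333·(0.417−0.201) + 0.251·(0.117−0.064) = +0.190.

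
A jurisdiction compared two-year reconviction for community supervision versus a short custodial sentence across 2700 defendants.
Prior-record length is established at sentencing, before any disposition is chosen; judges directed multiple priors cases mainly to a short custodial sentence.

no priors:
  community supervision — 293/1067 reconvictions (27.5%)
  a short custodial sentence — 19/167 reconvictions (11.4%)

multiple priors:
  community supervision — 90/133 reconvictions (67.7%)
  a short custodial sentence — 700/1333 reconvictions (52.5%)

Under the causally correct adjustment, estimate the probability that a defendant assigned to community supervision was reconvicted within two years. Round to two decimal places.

0.49

Within every prior-record length level a short custodial sentence has the lower rate, yet pooled community supervision does — Simpson's reversal.
Here prior-record length is a common cause — it drives both which disposition a case falls under and the outcome. The crude comparison mixes populations; the stratum-specific rates are the causally relevant ones.
Standardising community supervision to the population prior-record length mix: 0.457·293/1067 + 0.543·90/133 = 0.493.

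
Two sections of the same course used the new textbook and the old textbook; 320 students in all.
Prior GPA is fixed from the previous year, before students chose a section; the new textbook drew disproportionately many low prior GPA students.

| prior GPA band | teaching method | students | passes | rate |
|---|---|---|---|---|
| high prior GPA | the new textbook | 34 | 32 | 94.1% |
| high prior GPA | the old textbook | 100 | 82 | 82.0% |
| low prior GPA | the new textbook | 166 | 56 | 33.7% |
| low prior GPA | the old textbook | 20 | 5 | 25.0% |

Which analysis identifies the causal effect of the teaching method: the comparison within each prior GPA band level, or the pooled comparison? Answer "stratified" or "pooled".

stratified

Within every prior GPA band level the new textbook has the higher rate, yet pooled the old textbook does — Simpson's reversal.
Nothing the teaching method does changes prior GPA band; the imbalance is an allocation artefact. With prior GPA band also predicting the outcome, the pooled figure is confounded, and the within-stratum comparison is the causal one.
Within each level — high prior GPA: 94.1% vs 82.0%; low prior GPA: 33.7% vs 25.0% — the new textbook is higher every time.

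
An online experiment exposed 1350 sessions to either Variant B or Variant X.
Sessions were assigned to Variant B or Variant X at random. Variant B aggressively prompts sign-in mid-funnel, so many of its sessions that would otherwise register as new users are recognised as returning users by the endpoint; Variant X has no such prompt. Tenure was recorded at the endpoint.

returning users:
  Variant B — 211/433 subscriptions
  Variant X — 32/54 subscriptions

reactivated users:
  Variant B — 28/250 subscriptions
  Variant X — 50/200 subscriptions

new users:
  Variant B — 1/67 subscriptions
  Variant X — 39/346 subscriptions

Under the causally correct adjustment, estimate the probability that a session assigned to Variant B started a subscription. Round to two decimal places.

0.32

The stratified and pooled comparisons disagree (Variant X wins within each user tenure; Variant B wins overall), so the answer turns on the causal role of user tenure.
Stratifying would compare variants among sessions the variants themselves sorted into user tenure groups — a form of selection on an intermediate. The unconditioned pooled rates give the total causal effect.
So P(outcome | do(Variant B)) is just the pooled rate for Variant B: 240/750 = 0.320.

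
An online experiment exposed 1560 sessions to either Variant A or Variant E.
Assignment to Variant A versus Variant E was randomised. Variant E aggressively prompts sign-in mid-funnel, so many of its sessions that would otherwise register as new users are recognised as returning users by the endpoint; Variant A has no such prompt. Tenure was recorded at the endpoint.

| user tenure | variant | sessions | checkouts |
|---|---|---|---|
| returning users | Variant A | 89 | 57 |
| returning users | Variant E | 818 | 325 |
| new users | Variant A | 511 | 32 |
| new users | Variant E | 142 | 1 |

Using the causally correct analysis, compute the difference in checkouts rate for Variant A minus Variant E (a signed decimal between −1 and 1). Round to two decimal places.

User tenure here is a post-treatment variable shaped by the variant; conditioning on it would introduce bias rather than remove it. The overall comparison is the causal one.
The causal difference is the pooled difference: 0.148 − 0.340 = -0.191.

-0.19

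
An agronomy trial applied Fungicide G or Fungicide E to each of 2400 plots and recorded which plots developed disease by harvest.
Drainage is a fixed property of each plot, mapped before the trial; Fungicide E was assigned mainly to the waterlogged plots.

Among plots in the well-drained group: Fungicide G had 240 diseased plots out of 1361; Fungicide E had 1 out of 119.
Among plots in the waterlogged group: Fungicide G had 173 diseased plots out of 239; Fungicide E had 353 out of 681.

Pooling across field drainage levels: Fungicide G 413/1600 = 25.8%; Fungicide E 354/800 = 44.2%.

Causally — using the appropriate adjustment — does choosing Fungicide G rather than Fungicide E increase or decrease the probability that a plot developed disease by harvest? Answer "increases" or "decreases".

The stratified and pooled comparisons disagree (Fungicide E wins within each field drainage; Fungicide G wins overall), so the answer turns on the causal role of field drainage.
Here field drainage is a common cause — it drives both which fungicide a case falls under and the outcome. The crude comparison mixes populations; the stratum-specific rates are the causally relevant ones.
Within each level — well-drained: 17.6% vs 0.8%; waterlogged: 72.4% vs 51.8% — Fungicide E is lower every time.

increases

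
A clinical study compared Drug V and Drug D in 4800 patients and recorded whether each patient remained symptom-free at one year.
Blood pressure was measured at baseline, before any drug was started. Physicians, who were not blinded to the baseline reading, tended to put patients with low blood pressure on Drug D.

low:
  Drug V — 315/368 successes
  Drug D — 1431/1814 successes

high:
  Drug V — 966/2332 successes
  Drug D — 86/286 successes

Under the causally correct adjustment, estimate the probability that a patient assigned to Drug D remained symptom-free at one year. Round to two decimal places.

The blood pressure-specific comparison favours Drug V throughout, but the pooled figures favour Drug D. The question is whether to condition on blood pressure.
Blood pressure differs across drugs for reasons unrelated to any effect of the drug itself, and it separately predicts the outcome — a classic confounder. We must compare within blood pressure levels.
Standardising Drug D to the population blood pressure mix: 0.455·1431/1814 + 0.545·86/286 = 0.523.

0.52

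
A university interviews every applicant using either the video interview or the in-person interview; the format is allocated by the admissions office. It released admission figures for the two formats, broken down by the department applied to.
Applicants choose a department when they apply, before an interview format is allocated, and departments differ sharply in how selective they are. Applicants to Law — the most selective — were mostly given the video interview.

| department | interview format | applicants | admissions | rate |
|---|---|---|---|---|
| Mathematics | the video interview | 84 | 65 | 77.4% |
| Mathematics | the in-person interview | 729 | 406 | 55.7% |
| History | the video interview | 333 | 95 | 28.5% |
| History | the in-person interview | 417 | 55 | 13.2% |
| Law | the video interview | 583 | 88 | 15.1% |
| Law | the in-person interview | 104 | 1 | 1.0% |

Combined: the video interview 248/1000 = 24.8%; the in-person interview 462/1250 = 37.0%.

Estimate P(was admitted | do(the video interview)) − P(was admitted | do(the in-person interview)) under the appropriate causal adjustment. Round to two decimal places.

+0.17

The stratified and pooled comparisons disagree (the video interview wins within each department; the in-person interview wins overall), so the answer turns on the causal role of department.
The imbalance in department arose from how applicants were allocated, not from anything the interview format did; and department independently affects the outcome. The pooled gap is confounded — condition on department.
Adjusting over the population distribution of department: 0.361·(0.774−0.557) + 0.333·(0.285−0.132) + 0.305·(0.151−0.010) = +0.173.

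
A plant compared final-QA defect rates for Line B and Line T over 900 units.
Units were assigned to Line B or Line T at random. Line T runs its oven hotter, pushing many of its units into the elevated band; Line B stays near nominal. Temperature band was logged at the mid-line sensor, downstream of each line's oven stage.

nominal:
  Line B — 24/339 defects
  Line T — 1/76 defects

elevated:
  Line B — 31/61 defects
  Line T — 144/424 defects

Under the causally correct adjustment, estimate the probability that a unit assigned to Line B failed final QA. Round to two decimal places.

The in-process temperature band-specific comparison favours Line T throughout, but the pooled figures favour Line B. The question is whether to condition on in-process temperature band.
Stratifying would compare lines among units the lines themselves sorted into in-process temperature band groups — a form of selection on an intermediate. The unconditioned pooled rates give the total causal effect.
So P(outcome | do(Line B)) is just the pooled rate for Line B: 55/400 = 0.138.

0.14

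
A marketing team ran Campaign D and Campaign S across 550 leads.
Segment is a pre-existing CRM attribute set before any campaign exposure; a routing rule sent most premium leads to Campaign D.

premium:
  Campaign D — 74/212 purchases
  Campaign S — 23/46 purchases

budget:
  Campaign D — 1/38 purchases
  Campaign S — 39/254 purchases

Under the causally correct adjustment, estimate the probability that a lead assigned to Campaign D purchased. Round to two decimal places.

The customer segment-specific comparison favours Campaign S throughout, but the pooled figures favour Campaign D. The question is whether to condition on customer segment.
Customer segment is set before the campaign has any effect — it is not caused by the campaign — and it independently drives the outcome. That makes it a confounder, so the causal comparison is within customer segment levels.
Standardising Campaign D to the population customer segment mix: 0.469·74/212 + 0.531·1/38 = 0.178.

0.18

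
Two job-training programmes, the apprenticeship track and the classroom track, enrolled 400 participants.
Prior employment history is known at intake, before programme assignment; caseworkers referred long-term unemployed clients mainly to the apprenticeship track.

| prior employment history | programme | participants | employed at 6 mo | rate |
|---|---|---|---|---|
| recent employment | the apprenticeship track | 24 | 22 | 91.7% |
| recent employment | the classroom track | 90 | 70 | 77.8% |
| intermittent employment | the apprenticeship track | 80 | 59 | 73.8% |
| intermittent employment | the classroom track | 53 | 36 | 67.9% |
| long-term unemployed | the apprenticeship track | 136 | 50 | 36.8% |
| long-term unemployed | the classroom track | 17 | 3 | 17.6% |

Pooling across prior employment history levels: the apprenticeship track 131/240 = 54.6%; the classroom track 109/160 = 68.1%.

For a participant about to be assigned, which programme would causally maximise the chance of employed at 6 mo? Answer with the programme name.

Since prior employment history is a pre-existing factor (not a product of the programme) and it affects the outcome on its own, it is a confounder. The stratified rates, not the pooled rate, identify the causal effect.
Within each level — recent employment: 91.7% vs 77.8%; intermittent employment: 73.8% vs 67.9%; long-term unemployed: 36.8% vs 17.6% — the apprenticeship track is higher every time.

the apprenticeship track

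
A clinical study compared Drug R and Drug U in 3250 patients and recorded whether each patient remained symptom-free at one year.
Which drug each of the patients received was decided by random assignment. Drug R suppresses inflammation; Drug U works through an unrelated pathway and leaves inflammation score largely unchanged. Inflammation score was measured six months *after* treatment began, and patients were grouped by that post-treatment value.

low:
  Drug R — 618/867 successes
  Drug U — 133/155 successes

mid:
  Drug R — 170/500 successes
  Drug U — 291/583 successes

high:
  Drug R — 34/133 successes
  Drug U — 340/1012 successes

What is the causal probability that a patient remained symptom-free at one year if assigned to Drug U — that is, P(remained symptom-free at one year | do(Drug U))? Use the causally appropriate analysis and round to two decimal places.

0.44

Within every inflammation score level Drug U has the higher rate, yet pooled Drug R does — Simpson's reversal.
Inflammation score lies on the pathway drug → inflammation score → outcome, so adjusting for it blocks the indirect effect. For the total causal effect of drug, use the unadjusted pooled rates.
So P(outcome | do(Drug U)) is just the pooled rate for Drug U: 764/1750 = 0.437.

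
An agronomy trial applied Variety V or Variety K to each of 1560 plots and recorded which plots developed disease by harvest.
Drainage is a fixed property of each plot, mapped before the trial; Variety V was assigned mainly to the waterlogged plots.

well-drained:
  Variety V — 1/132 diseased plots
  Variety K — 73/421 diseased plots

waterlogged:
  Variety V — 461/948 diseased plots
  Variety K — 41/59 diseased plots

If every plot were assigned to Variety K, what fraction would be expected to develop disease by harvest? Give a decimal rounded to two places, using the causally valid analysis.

0.51

Nothing the variety does changes field drainage; the imbalance is an allocation artefact. With field drainage also predicting the outcome, the pooled figure is confounded, and the within-stratum comparison is the causal one.
Standardising Variety K to the population field drainage mix: 0.354·73/421 + 0.646·41/59 = 0.510.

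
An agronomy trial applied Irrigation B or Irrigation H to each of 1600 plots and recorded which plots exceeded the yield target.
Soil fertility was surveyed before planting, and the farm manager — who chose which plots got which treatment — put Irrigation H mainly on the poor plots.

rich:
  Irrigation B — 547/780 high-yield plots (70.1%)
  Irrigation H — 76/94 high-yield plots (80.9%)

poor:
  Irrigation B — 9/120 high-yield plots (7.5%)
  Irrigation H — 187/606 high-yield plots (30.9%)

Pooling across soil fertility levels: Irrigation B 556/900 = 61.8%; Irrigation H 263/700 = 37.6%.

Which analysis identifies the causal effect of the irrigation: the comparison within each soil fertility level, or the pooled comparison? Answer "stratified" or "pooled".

Here soil fertility is a common cause — it drives both which irrigation a case falls under and the outcome. The crude comparison mixes populations; the stratum-specific rates are the causally relevant ones.
Within each level — rich: 70.1% vs 80.9%; poor: 7.5% vs 30.9% — Irrigation H is higher every time.

stratified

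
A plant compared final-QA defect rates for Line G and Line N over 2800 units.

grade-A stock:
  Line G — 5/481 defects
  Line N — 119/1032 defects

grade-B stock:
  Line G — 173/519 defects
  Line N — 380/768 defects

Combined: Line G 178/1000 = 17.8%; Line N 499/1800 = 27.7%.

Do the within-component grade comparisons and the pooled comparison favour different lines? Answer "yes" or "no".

no

Within each component grade level (grade-A stock 1.0% vs 11.5%; grade-B stock 33.3% vs 49.5%), Line G has the lower rate every time. Pooled: 17.8% vs 27.7% — Line G has the lower rate overall. They agree.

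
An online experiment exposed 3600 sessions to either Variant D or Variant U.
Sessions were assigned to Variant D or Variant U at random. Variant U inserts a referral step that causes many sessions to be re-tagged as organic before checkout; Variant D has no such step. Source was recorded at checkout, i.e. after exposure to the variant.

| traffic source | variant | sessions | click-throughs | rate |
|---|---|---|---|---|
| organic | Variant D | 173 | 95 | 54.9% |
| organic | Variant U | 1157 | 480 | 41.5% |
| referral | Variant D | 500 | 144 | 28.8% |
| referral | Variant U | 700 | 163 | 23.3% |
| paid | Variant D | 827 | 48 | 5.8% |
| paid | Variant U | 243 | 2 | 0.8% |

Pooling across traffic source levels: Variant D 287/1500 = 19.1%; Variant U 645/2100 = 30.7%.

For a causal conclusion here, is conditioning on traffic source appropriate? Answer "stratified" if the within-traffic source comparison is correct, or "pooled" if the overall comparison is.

Within every traffic source level Variant D has the higher rate, yet pooled Variant U does — Simpson's reversal.
Because the variant influences traffic source, traffic source is a post-treatment mediator, not a confounder. Stratifying on it would bias the estimate; the causal effect is the crude pooled difference.
Pooled: Variant D 19.1% vs Variant U 30.7%; Variant U is higher overall.

pooled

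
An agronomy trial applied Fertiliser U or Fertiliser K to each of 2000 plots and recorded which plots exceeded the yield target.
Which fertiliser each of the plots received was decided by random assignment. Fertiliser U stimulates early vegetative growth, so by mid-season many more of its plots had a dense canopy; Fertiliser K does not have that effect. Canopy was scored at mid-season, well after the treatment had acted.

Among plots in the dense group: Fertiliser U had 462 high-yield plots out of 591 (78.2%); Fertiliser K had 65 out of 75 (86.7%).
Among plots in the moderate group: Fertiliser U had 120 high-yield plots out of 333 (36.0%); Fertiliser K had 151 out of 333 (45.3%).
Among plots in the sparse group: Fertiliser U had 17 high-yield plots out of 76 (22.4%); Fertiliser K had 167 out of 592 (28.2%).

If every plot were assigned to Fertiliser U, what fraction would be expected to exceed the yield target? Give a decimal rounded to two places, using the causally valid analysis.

Mid-season canopy lies on the pathway fertiliser → mid-season canopy → outcome, so adjusting for it blocks the indirect effect. For the total causal effect of fertiliser, use the unadjusted pooled rates.
So P(outcome | do(Fertiliser U)) is just the pooled rate for Fertiliser U: 599/1000 = 0.599.

0.60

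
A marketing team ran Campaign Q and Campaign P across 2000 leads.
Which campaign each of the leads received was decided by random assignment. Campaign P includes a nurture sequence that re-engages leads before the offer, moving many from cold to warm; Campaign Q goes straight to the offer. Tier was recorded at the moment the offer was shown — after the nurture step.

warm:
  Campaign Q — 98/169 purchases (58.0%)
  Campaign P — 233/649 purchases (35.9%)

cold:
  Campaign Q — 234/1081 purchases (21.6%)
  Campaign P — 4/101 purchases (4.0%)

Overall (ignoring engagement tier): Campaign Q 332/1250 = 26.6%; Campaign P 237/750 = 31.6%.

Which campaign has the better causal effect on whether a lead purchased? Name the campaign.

Campaign P

Campaign Q is higher inside every engagement tier stratum but Campaign P is higher in aggregate. Whether to stratify depends on how engagement tier relates to the campaign.
Stratifying would compare campaigns among leads the campaigns themselves sorted into engagement tier groups — a form of selection on an intermediate. The unconditioned pooled rates give the total causal effect.
Pooled: Campaign Q 26.6% vs Campaign P 31.6%; Campaign P is higher overall.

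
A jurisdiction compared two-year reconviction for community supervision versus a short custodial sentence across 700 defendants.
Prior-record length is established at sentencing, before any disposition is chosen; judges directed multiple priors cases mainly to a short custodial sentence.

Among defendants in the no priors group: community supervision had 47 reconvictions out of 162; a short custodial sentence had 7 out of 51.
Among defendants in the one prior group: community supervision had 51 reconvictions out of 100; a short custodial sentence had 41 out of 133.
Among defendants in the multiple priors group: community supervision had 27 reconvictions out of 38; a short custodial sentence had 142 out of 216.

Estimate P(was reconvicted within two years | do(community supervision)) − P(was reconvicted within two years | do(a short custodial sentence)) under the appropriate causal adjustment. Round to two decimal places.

+0.13

The prior-record length-specific comparison favours a short custodial sentence throughout, but the pooled figures favour community supervision. The question is whether to condition on prior-record length.
Prior-record length differs across dispositions for reasons unrelated to any effect of the disposition itself, and it separately predicts the outcome — a classic confounder. We must compare within prior-record length levels.
Adjusting over the population distribution of prior-record length: 0.304·(0.290−0.137) + 0.333·(0.510−0.308) + 0.363·(0.711−0.657) = +0.133.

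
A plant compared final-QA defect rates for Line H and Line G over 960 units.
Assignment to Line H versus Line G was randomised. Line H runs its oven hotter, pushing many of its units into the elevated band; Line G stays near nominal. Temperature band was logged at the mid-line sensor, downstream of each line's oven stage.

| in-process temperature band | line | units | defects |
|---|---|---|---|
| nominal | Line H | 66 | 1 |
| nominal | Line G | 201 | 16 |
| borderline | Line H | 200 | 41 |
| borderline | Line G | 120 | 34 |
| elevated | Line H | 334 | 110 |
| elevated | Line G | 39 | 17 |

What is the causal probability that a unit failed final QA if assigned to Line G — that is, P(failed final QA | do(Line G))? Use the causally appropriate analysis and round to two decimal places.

0.19

The stratified and pooled comparisons disagree (Line H wins within each in-process temperature band; Line G wins overall), so the answer turns on the causal role of in-process temperature band.
Because the line influences in-process temperature band, in-process temperature band is a post-treatment mediator, not a confounder. Stratifying on it would bias the estimate; the causal effect is the crude pooled difference.
So P(outcome | do(Line G)) is just the pooled rate for Line G: 67/360 = 0.186.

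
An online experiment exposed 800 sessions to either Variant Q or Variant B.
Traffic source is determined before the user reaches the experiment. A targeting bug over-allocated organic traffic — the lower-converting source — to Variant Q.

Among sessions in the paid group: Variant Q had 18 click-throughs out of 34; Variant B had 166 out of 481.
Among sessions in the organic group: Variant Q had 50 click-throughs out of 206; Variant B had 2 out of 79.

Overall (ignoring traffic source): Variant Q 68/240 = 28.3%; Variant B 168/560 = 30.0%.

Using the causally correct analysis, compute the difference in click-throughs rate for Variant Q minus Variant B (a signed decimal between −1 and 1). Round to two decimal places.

Since traffic source is a pre-existing factor (not a product of the variant) and it affects the outcome on its own, it is a confounder. The stratified rates, not the pooled rate, identify the causal effect.
Adjusting over the population distribution of traffic source: 0.644·(0.529−0.345) + 0.356·(0.243−0.025) = +0.196.

+0.20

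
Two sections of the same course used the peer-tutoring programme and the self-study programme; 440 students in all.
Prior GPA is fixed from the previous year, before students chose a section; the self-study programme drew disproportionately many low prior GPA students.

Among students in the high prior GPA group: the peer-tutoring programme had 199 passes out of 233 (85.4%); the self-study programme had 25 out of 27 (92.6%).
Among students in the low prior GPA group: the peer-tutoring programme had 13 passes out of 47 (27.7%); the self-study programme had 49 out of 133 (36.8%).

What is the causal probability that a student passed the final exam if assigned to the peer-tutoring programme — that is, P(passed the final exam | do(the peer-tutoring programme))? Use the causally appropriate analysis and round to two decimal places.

0.62

The prior GPA band-specific comparison favours the self-study programme throughout, but the pooled figures favour the peer-tutoring programme. The question is whether to condition on prior GPA band.
Since prior GPA band is a pre-existing factor (not a product of the teaching method) and it affects the outcome on its own, it is a confounder. The stratified rates, not the pooled rate, identify the causal effect.
Standardising the peer-tutoring programme to the population prior GPA band mix: 0.591·199/233 + 0.409·13/47 = 0.618.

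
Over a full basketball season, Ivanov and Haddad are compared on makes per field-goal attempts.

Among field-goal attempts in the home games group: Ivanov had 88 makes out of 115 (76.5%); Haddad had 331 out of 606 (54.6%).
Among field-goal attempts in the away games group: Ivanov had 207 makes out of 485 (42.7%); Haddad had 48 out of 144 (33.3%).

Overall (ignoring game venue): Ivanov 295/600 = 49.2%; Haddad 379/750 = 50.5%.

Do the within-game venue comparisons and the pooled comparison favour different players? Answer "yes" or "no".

Within each game venue level (home games 76.5% vs 54.6%; away games 42.7% vs 33.3%), Ivanov has the higher rate every time. Pooled: 49.2% vs 50.5% — Haddad has the higher rate overall. The two comparisons disagree.

yes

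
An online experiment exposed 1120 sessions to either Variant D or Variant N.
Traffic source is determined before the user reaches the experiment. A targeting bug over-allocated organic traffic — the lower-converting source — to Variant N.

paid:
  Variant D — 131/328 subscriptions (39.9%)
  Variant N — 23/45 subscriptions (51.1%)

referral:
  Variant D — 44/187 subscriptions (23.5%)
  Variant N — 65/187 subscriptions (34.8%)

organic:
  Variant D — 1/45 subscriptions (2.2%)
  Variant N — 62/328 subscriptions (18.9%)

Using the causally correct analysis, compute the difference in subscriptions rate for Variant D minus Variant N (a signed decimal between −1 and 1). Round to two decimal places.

-0.13

Traffic source is set before the variant has any effect — it is not caused by the variant — and it independently drives the outcome. That makes it a confounder, so the causal comparison is within traffic source levels.
Adjusting over the population distribution of traffic source: 0.333·(0.399−0.511) + 0.334·(0.235−0.348) + 0.333·(0.022−0.189) = -0.130.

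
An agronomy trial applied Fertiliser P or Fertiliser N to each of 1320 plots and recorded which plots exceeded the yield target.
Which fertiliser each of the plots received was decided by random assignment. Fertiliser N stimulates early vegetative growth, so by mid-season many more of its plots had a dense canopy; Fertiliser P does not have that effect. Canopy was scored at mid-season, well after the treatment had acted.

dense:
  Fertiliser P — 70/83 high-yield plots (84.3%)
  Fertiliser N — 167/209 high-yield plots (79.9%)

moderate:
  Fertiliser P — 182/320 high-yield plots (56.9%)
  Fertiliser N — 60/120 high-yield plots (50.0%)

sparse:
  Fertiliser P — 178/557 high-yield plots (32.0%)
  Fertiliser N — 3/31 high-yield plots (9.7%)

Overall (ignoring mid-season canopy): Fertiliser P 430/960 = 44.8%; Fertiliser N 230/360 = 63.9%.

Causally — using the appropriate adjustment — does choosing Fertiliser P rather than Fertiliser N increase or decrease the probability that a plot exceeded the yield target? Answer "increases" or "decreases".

decreases

Fertiliser P is higher inside every mid-season canopy stratum but Fertiliser N is higher in aggregate. Whether to stratify depends on how mid-season canopy relates to the fertiliser.
Because the fertiliser influences mid-season canopy, mid-season canopy is a post-treatment mediator, not a confounder. Stratifying on it would bias the estimate; the causal effect is the crude pooled difference.
Pooled: Fertiliser P 44.8% vs Fertiliser N 63.9%; Fertiliser N is higher overall.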